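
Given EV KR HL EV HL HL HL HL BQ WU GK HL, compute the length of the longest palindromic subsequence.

6

One longest palindromic subsequence is HL HL HL HL HL HL (positions 3,5,6,7,8,12); it reads the same forward and backward, and the interval DP gives dp[1][12] = 6.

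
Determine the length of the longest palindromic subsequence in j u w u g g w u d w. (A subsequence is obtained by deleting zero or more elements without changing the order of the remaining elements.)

Using dp[i][j] = 2 + dp[i+1][j−1] if the ends match, else max(dp[i+1][j], dp[i][j−1]):
dp[1][10] = 6. A witness is wugguw at positions 3,4,5,6,8,10.

6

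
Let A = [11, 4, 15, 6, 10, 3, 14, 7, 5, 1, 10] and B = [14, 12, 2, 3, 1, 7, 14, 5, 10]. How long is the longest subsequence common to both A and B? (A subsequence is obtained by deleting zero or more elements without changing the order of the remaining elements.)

A longest common subsequence is 3, 14, 5, 10 (length 4); the LCS DP confirms no longer common subsequence exists.

4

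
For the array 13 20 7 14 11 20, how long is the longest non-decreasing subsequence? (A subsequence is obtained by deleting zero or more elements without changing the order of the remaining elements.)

3

Scanning left to right, the best length ending at each element is: 13→1, 20→2, 7→1, 14→2, 11→2, 20→3.
So the longest non-decreasing subsequence has length 3, e.g. 13, 20, 20.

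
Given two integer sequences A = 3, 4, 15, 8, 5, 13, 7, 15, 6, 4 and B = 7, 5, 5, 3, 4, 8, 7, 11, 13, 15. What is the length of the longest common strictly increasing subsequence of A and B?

5

A longest common strictly increasing subsequence is 3, 4, 8, 13, 15 (length 5); it appears in order in both A and B, and no longer such subsequence exists.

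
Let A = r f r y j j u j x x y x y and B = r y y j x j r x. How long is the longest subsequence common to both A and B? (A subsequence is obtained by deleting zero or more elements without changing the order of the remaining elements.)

5

Backtracking the LCS table gives one alignment: r (A1,B1) → y (A4,B3) → j (A5,B4) → j (A6,B6) → x (A12,B8).
So the longest common subsequence has length 5.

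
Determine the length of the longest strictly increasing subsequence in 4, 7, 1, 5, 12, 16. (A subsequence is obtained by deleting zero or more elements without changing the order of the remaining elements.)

4

Scanning left to right, the best length ending at each element is: 4→1, 7→2, 1→1, 5→2, 12→3, 16→4.
So the longest increasing subsequence has length 4, e.g. 4, 7, 12, 16.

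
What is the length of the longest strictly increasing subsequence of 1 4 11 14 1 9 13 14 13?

One longest increasing subsequence is 1, 4, 11, 13, 14 (positions 1,2,3,7,8), of length 5; no longer one exists.

5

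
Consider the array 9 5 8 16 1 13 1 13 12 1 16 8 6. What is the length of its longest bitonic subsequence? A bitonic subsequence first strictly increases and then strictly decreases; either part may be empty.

7

Let inc[i] be the LIS ending at i and dec[i] the longest strictly decreasing subsequence starting at i. inc = [1, 1, 2, 3, 1, 3, 1, 3, 3, 1, 4, 2, 2], dec = [3, 2, 2, 5, 1, 4, 1, 4, 3, 1, 3, 2, 1].
max_i inc[i]+dec[i]−1 = 7, with one witness 5, 8, 16, 13, 12, 8, 6.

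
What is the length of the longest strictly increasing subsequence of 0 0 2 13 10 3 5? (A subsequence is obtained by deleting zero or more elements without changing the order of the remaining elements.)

Let dp[i] be the longest increasing subsequence ending at position i. Then dp = [1, 1, 2, 3, 3, 3, 4].
The maximum is 4; one witness is 0, 2, 3, 5 at positions 1,3,6,7.

4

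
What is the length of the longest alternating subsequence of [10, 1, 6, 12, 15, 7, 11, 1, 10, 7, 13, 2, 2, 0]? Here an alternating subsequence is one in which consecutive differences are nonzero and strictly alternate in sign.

10

Track the best alternating length ending on an up-step vs a down-step at each position: up/down = 1/1, 1/2, 3/2, 3/1, 3/1, 3/4, 5/4, 1/6, 7/6, 7/8, 9/4, 7/10, 7/10, 1/10.
The maximum over both is 10; one such subsequence is 10, 1, 12, 7, 11, 1, 10, 7, 13, 2.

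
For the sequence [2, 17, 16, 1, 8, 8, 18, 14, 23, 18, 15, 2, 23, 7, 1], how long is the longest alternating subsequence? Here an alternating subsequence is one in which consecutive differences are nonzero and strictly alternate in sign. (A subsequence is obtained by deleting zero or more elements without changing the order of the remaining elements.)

A longest alternating subsequence is 2, 17, 16, 18, 14, 23, 18, 23, 7 (positions 1,2,3,7,8,9,10,13,14); its 8 consecutive differences strictly alternate in sign, and length 9 is optimal.

9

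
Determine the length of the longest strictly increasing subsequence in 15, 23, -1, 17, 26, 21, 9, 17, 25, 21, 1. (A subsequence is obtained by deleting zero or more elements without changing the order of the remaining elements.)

4

One longest increasing subsequence is 15, 17, 21, 25 (positions 1,4,6,9), of length 4; no longer one exists.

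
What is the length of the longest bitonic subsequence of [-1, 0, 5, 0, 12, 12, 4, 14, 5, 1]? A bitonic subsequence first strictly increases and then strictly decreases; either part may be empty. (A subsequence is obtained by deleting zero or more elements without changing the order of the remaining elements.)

7

Let inc[i] be the LIS ending at i and dec[i] the longest strictly decreasing subsequence starting at i. inc = [1, 2, 3, 2, 4, 4, 3, 5, 4, 3], dec = [1, 1, 3, 1, 3, 3, 2, 3, 2, 1].
max_i inc[i]+dec[i]−1 = 7, with one witness -1, 0, 5, 12, 14, 5, 1.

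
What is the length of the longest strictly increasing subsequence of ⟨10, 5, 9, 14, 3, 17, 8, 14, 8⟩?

4

Scanning left to right, the best length ending at each element is: 10→1, 5→1, 9→2, 14→3, 3→1, 17→4, 8→2, 14→3, 8→2.
So the longest increasing subsequence has length 4, e.g. 5, 9, 14, 17.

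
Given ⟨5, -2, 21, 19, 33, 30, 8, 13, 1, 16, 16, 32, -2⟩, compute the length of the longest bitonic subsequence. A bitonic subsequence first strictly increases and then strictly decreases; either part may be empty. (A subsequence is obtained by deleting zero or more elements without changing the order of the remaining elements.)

7

One longest bitonic subsequence is 5, 21, 33, 30, 13, 1, -2 (positions 1,3,5,6,8,9,13): it rises to 33 then falls. Length 7 is optimal.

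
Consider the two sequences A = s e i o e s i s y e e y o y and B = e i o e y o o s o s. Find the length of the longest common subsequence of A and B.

A longest common subsequence is eioess (length 6); the LCS DP confirms no longer common subsequence exists.

6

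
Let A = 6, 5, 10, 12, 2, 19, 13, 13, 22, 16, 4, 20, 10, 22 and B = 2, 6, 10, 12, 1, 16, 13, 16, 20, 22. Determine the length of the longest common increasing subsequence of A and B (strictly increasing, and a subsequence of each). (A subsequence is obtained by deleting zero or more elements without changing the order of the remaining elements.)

7

A longest common strictly increasing subsequence is 6, 10, 12, 13, 16, 20, 22 (length 7); it appears in order in both A and B, and no longer such subsequence exists.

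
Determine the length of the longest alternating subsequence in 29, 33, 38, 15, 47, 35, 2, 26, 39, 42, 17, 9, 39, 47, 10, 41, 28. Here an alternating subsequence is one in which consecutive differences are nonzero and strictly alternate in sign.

A longest alternating subsequence is 29, 33, 15, 47, 2, 26, 17, 39, 10, 41, 28 (positions 1,2,4,5,7,8,11,13,15,16,17); its 10 consecutive differences strictly alternate in sign, and length 11 is optimal.

11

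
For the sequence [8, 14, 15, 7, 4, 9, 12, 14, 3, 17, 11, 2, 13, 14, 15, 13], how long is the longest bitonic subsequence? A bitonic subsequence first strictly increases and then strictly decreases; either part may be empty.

Let inc[i] be the LIS ending at i and dec[i] the longest strictly decreasing subsequence starting at i. inc = [1, 2, 3, 1, 1, 2, 3, 4, 1, 5, 3, 1, 4, 5, 6, 4], dec = [5, 5, 5, 4, 3, 3, 3, 3, 2, 3, 2, 1, 1, 2, 2, 1].
max_i inc[i]+dec[i]−1 = 7, with one witness 8, 14, 15, 7, 4, 3, 2.

7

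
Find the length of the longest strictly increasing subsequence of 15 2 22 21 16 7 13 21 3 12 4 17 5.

Let dp[i] be the longest increasing subsequence ending at position i. Then dp = [1, 1, 2, 2, 2, 2, 3, 4, 2, 3, 3, 4, 4].
The maximum is 4; one witness is 2, 7, 13, 21 at positions 2,6,7,8.

4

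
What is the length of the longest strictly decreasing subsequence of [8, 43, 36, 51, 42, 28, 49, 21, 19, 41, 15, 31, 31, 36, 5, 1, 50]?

8

Scanning left to right, the best length ending at each element is: 8→1, 43→1, 36→2, 51→1, 42→2, 28→3, 49→2, 21→4, 19→5, 41→3, 15→6, 31→4, 31→4, 36→4, 5→7, 1→8, 50→2.
So the longest decreasing subsequence has length 8, e.g. 43, 36, 28, 21, 19, 15, 5, 1.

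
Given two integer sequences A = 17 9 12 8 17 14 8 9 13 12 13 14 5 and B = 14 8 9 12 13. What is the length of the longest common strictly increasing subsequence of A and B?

For each value that appears in both, track the longest common increasing run ending there.
The best achievable length is 4; one witness is 8, 9, 12, 13 (A-positions 4,8,10,11, B-positions 2,3,4,5).

4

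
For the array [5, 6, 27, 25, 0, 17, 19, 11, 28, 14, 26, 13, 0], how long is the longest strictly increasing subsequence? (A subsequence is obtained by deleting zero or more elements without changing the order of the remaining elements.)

Let dp[i] be the longest increasing subsequence ending at position i. Then dp = [1, 2, 3, 3, 1, 3, 4, 3, 5, 4, 5, 4, 1].
The maximum is 5; one witness is 5, 6, 17, 19, 28 at positions 1,2,6,7,9.

5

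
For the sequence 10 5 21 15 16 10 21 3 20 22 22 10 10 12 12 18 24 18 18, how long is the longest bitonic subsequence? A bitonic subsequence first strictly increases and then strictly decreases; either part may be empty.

One longest bitonic subsequence is 10, 15, 16, 21, 22, 24, 18 (positions 1,4,5,7,10,17,19): it rises to 24 then falls. Length 7 is optimal.

7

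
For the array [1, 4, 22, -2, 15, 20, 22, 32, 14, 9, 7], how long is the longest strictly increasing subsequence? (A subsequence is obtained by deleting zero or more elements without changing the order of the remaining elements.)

Let dp[i] be the longest increasing subsequence ending at position i. Then dp = [1, 2, 3, 1, 3, 4, 5, 6, 3, 3, 3].
The maximum is 6; one witness is 1, 4, 15, 20, 22, 32 at positions 1,2,5,6,7,8.

6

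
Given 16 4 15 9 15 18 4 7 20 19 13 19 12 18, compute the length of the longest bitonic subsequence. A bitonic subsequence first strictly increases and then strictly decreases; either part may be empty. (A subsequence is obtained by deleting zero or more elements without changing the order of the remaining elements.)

One longest bitonic subsequence is 4, 9, 15, 18, 20, 19, 13, 12 (positions 2,4,5,6,9,10,11,13): it rises to 20 then falls. Length 8 is optimal.

8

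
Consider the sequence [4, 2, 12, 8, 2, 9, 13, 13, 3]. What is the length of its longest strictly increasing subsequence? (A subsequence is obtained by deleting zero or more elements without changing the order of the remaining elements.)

4

One longest increasing subsequence is 4, 8, 9, 13 (positions 1,4,6,7), of length 4; no longer one exists.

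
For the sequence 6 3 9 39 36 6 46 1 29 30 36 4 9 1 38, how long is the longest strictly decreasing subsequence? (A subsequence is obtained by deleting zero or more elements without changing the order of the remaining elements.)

Scanning left to right, the best length ending at each element is: 6→1, 3→2, 9→1, 39→1, 36→2, 6→3, 46→1, 1→4, 29→3, 30→3, 36→2, 4→4, 9→4, 1→5, 38→2.
So the longest decreasing subsequence has length 5, e.g. 39, 36, 6, 4, 1.

5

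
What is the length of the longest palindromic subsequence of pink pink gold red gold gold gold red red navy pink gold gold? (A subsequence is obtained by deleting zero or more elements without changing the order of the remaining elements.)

7

Using dp[i][j] = 2 + dp[i+1][j−1] if the ends match, else max(dp[i+1][j], dp[i][j−1]):
dp[1][13] = 7. A witness is gold red gold gold gold red gold at positions 3,4,5,6,7,9,13.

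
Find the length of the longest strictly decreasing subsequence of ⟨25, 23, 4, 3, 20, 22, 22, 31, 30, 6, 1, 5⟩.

Scanning left to right, the best length ending at each element is: 25→1, 23→2, 4→3, 3→4, 20→3, 22→3, 22→3, 31→1, 30→2, 6→4, 1→5, 5→5.
So the longest decreasing subsequence has length 5, e.g. 25, 23, 4, 3, 1.

5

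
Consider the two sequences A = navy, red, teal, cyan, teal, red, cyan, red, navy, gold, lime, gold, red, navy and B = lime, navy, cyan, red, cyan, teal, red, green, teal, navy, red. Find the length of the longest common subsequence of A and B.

Backtracking the LCS table gives one alignment: navy (A1,B2) → red (A2,B4) → cyan (A4,B5) → teal (A5,B6) → red (A6,B7) → navy (A9,B10) → red (A13,B11).
So the longest common subsequence has length 7.

7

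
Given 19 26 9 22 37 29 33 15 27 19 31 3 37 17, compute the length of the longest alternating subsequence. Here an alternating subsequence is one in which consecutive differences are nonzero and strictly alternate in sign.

13

Track the best alternating length ending on an up-step vs a down-step at each position: up/down = 1/1, 2/1, 1/3, 4/3, 4/1, 4/5, 6/5, 4/7, 8/7, 8/9, 10/7, 1/11, 12/1, 12/13.
The maximum over both is 13; one such subsequence is 19, 26, 9, 37, 29, 33, 15, 27, 19, 31, 3, 37, 17.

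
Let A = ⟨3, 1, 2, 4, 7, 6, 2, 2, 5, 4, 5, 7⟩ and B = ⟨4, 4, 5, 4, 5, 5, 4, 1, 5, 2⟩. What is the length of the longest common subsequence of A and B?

4

Backtracking the LCS table gives one alignment: 4 (A4,B4) → 5 (A9,B6) → 4 (A10,B7) → 5 (A11,B9).
So the longest common subsequence has length 4.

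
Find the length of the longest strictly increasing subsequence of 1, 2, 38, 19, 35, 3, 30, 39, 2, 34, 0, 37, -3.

One longest increasing subsequence is 1, 2, 19, 30, 34, 37 (positions 1,2,4,7,10,12), of length 6; no longer one exists.

6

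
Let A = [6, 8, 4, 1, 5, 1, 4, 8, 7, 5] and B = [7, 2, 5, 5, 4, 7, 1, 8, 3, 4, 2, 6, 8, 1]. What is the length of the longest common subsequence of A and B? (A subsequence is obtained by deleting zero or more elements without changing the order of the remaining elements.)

4

Backtracking the LCS table gives one alignment: 4 (A3,B5) → 1 (A4,B7) → 4 (A7,B10) → 8 (A8,B13).
So the longest common subsequence has length 4.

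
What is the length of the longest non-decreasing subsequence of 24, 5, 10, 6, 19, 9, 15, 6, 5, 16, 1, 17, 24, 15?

7

Scanning left to right, the best length ending at each element is: 24→1, 5→1, 10→2, 6→2, 19→3, 9→3, 15→4, 6→3, 5→2, 16→5, 1→1, 17→6, 24→7, 15→5.
So the longest non-decreasing subsequence has length 7, e.g. 5, 6, 9, 15, 16, 17, 24.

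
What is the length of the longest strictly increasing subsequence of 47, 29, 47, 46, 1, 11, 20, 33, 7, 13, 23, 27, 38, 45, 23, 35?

7

Let dp[i] be the longest increasing subsequence ending at position i. Then dp = [1, 1, 2, 2, 1, 2, 3, 4, 2, 3, 4, 5, 6, 7, 4, 6].
The maximum is 7; one witness is 1, 11, 20, 23, 27, 38, 45 at positions 5,6,7,11,12,13,14.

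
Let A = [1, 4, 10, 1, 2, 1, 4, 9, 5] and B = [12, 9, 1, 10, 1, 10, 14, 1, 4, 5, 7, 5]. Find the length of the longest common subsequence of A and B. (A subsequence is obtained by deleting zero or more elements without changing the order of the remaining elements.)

Backtracking the LCS table gives one alignment: 1 (A1,B3) → 10 (A3,B4) → 1 (A4,B5) → 1 (A6,B8) → 4 (A7,B9) → 5 (A9,B12).
So the longest common subsequence has length 6.

6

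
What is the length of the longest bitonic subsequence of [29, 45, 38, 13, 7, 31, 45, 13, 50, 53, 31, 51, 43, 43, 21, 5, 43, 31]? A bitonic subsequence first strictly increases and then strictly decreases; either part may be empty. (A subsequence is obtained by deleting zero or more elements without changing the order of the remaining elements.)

9

Let inc[i] be the LIS ending at i and dec[i] the longest strictly decreasing subsequence starting at i. inc = [1, 2, 2, 1, 1, 2, 3, 2, 4, 5, 3, 5, 4, 4, 3, 1, 4, 4], dec = [4, 5, 4, 3, 2, 3, 4, 2, 4, 5, 3, 4, 3, 3, 2, 1, 2, 1].
max_i inc[i]+dec[i]−1 = 9, with one witness 29, 38, 45, 50, 53, 51, 43, 21, 5.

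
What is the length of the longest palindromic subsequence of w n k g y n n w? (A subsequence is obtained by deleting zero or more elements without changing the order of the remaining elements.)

One longest palindromic subsequence is wnnnw (positions 1,2,6,7,8); it reads the same forward and backward, and the interval DP gives dp[1][8] = 5.

5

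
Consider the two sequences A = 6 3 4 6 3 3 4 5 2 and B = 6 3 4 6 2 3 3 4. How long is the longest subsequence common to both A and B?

Backtracking the LCS table gives one alignment: 6 (A1,B1) → 3 (A2,B2) → 4 (A3,B3) → 6 (A4,B4) → 3 (A5,B6) → 3 (A6,B7) → 4 (A7,B8).
So the longest common subsequence has length 7.

7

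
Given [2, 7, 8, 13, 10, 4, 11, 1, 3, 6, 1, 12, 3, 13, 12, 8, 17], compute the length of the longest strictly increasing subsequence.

8

Let dp[i] be the longest increasing subsequence ending at position i. Then dp = [1, 2, 3, 4, 4, 2, 5, 1, 2, 3, 1, 6, 2, 7, 6, 4, 8].
The maximum is 8; one witness is 2, 7, 8, 10, 11, 12, 13, 17 at positions 1,2,3,5,7,12,14,17.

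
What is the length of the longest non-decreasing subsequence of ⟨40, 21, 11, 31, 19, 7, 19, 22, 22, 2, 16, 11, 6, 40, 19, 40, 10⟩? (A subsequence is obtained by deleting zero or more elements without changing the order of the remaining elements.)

One longest non-decreasing subsequence is 11, 19, 19, 22, 22, 40, 40 (positions 3,5,7,8,9,14,16), of length 7; no longer one exists.

7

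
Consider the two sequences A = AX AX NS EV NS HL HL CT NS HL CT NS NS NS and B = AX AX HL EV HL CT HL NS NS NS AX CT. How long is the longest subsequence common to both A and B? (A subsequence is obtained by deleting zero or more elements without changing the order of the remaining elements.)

A longest common subsequence is AX, AX, EV, HL, CT, HL, NS, NS, NS (length 9); the LCS DP confirms no longer common subsequence exists.

9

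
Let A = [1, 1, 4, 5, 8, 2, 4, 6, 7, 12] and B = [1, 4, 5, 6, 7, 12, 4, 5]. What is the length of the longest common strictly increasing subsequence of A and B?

6

For each value that appears in both, track the longest common increasing run ending there.
The best achievable length is 6; one witness is 1, 4, 5, 6, 7, 12 (A-positions 1,3,4,8,9,10, B-positions 1,2,3,4,5,6).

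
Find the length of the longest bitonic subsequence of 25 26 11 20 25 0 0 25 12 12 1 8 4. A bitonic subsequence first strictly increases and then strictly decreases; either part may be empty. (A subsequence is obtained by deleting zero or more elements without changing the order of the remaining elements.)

6

Let inc[i] be the LIS ending at i and dec[i] the longest strictly decreasing subsequence starting at i. inc = [1, 2, 1, 2, 3, 1, 1, 3, 2, 2, 2, 3, 3], dec = [5, 5, 3, 4, 4, 1, 1, 4, 3, 3, 1, 2, 1].
max_i inc[i]+dec[i]−1 = 6, with one witness 25, 26, 25, 12, 8, 4.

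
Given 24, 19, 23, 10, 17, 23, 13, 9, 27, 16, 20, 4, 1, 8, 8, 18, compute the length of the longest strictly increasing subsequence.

Let dp[i] be the longest increasing subsequence ending at position i. Then dp = [1, 1, 2, 1, 2, 3, 2, 1, 4, 3, 4, 1, 1, 2, 2, 4].
The maximum is 4; one witness is 10, 17, 23, 27 at positions 4,5,6,9.

4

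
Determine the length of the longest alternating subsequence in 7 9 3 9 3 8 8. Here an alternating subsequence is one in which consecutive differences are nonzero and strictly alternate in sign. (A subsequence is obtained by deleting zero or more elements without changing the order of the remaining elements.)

A longest alternating subsequence is 7, 9, 3, 9, 3, 8 (positions 1,2,3,4,5,6); its 5 consecutive differences strictly alternate in sign, and length 6 is optimal.

6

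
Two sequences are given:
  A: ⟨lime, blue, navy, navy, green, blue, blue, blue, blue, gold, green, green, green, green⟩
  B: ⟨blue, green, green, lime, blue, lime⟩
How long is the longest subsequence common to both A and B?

Backtracking the LCS table gives one alignment: blue (A2,B1) → green (A5,B3) → blue (A6,B5).
So the longest common subsequence has length 3.

3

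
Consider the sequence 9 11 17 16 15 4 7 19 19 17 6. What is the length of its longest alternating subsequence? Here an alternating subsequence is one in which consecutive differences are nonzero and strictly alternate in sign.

A longest alternating subsequence is 9, 17, 16, 19, 17 (positions 1,3,4,8,10); its 4 consecutive differences strictly alternate in sign, and length 5 is optimal.

5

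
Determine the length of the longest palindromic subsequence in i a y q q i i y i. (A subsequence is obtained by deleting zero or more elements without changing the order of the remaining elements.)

Using dp[i][j] = 2 + dp[i+1][j−1] if the ends match, else max(dp[i+1][j], dp[i][j−1]):
dp[1][9] = 6. A witness is iyiiyi at positions 1,3,6,7,8,9.

6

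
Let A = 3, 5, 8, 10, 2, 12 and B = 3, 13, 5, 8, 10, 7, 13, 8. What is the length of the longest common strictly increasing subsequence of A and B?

For each value that appears in both, track the longest common increasing run ending there.
The best achievable length is 4; one witness is 3, 5, 8, 10 (A-positions 1,2,3,4, B-positions 1,3,4,5).

4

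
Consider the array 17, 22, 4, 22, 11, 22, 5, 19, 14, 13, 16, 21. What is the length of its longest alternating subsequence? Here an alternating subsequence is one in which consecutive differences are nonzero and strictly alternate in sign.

Track the best alternating length ending on an up-step vs a down-step at each position: up/down = 1/1, 2/1, 1/3, 4/1, 4/5, 6/1, 4/7, 8/7, 8/9, 8/9, 10/9, 10/7.
The maximum over both is 10; one such subsequence is 17, 22, 4, 22, 11, 22, 5, 19, 14, 16.

10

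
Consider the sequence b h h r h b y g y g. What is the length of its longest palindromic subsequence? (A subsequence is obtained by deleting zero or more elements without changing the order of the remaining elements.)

Using dp[i][j] = 2 + dp[i+1][j−1] if the ends match, else max(dp[i+1][j], dp[i][j−1]):
dp[1][10] = 5. A witness is bhrhb at positions 1,2,4,5,6.

5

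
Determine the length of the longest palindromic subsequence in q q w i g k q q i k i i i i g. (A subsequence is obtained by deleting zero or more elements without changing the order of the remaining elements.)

Using dp[i][j] = 2 + dp[i+1][j−1] if the ends match, else max(dp[i+1][j], dp[i][j−1]):
dp[1][15] = 7. A witness is giiiiig at positions 5,9,11,12,13,14,15.

7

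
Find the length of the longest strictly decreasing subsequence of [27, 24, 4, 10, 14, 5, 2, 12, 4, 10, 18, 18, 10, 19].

One longest decreasing subsequence is 27, 24, 10, 5, 2 (positions 1,2,4,6,7), of length 5; no longer one exists.

5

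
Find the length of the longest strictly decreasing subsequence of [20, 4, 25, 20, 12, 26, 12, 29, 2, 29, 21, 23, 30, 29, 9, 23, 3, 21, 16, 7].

Let dp[i] be the longest decreasing subsequence ending at position i. Then dp = [1, 2, 1, 2, 3, 1, 3, 1, 4, 1, 2, 2, 1, 2, 4, 3, 5, 4, 5, 6].
The maximum is 6; one witness is 30, 29, 23, 21, 16, 7 at positions 13,14,16,18,19,20.

6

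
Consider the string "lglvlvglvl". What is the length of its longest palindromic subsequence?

7

One longest palindromic subsequence is lvlglvl (positions 1,4,5,7,8,9,10); it reads the same forward and backward, and the interval DP gives dp[1][10] = 7.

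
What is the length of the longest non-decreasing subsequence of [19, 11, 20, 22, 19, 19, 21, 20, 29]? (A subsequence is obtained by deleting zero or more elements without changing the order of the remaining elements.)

5

One longest non-decreasing subsequence is 19, 19, 19, 21, 29 (positions 1,5,6,7,9), of length 5; no longer one exists.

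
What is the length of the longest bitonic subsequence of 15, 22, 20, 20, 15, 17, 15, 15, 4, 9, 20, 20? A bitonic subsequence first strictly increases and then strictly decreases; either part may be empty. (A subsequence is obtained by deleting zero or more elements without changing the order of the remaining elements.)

6

One longest bitonic subsequence is 15, 22, 20, 17, 15, 9 (positions 1,2,4,6,8,10): it rises to 22 then falls. Length 6 is optimal.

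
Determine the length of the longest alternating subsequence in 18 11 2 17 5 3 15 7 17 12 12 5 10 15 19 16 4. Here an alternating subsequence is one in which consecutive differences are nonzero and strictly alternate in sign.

10

A longest alternating subsequence is 18, 11, 17, 5, 15, 7, 17, 12, 19, 16 (positions 1,2,4,5,7,8,9,10,15,16); its 9 consecutive differences strictly alternate in sign, and length 10 is optimal.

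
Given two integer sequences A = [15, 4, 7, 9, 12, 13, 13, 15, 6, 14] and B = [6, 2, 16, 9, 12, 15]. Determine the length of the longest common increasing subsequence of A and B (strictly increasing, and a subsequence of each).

3

A longest common strictly increasing subsequence is 9, 12, 15 (length 3); it appears in order in both A and B, and no longer such subsequence exists.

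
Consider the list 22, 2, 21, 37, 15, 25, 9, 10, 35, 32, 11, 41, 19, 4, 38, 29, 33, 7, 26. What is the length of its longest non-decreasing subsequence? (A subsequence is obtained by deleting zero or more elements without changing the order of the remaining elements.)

7

Scanning left to right, the best length ending at each element is: 22→1, 2→1, 21→2, 37→3, 15→2, 25→3, 9→2, 10→3, 35→4, 32→4, 11→4, 41→5, 19→5, 4→2, 38→6, 29→6, 33→7, 7→3, 26→6.
So the longest non-decreasing subsequence has length 7, e.g. 2, 9, 10, 11, 19, 29, 33.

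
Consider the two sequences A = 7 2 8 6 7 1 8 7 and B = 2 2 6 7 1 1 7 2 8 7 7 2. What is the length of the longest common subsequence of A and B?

6

A longest common subsequence is 2, 6, 7, 1, 8, 7 (length 6); the LCS DP confirms no longer common subsequence exists.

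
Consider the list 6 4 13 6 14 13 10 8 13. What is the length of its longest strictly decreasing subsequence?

4

Let dp[i] be the longest decreasing subsequence ending at position i. Then dp = [1, 2, 1, 2, 1, 2, 3, 4, 2].
The maximum is 4; one witness is 14, 13, 10, 8 at positions 5,6,7,8.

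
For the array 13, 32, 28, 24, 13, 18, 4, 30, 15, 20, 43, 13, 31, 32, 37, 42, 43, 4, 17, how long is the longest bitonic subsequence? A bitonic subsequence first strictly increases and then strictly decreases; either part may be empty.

9

Let inc[i] be the LIS ending at i and dec[i] the longest strictly decreasing subsequence starting at i. inc = [1, 2, 2, 2, 1, 2, 1, 3, 2, 3, 4, 2, 4, 5, 6, 7, 8, 1, 3], dec = [2, 7, 6, 5, 2, 4, 1, 4, 3, 3, 3, 2, 2, 2, 2, 2, 2, 1, 1].
max_i inc[i]+dec[i]−1 = 9, with one witness 13, 28, 30, 31, 32, 37, 42, 43, 17.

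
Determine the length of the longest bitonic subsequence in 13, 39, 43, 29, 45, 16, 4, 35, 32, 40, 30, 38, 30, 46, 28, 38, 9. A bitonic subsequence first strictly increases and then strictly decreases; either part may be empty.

Let inc[i] be the LIS ending at i and dec[i] the longest strictly decreasing subsequence starting at i. inc = [1, 2, 3, 2, 4, 2, 1, 3, 3, 4, 3, 4, 3, 5, 3, 4, 2], dec = [2, 6, 6, 3, 6, 2, 1, 5, 4, 5, 3, 4, 3, 3, 2, 2, 1].
max_i inc[i]+dec[i]−1 = 9, with one witness 13, 39, 43, 45, 40, 38, 30, 28, 9.

9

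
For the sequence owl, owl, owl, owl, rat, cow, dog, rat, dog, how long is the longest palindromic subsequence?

One longest palindromic subsequence is owl owl owl owl (positions 1,2,3,4); it reads the same forward and backward, and the interval DP gives dp[1][9] = 4.

4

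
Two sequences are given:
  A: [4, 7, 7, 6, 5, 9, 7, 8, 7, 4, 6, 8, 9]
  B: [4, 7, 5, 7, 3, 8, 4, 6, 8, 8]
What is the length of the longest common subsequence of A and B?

8

Backtracking the LCS table gives one alignment: 4 (A1,B1) → 7 (A3,B2) → 5 (A5,B3) → 7 (A7,B4) → 8 (A8,B6) → 4 (A10,B7) → 6 (A11,B8) → 8 (A12,B10).
So the longest common subsequence has length 8.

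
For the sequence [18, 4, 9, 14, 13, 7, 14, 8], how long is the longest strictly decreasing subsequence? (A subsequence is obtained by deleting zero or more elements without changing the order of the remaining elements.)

4

Scanning left to right, the best length ending at each element is: 18→1, 4→2, 9→2, 14→2, 13→3, 7→4, 14→2, 8→4.
So the longest decreasing subsequence has length 4, e.g. 18, 14, 13, 7.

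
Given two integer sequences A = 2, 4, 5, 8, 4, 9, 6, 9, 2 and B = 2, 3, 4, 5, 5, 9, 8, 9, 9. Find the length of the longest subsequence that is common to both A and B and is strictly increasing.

A longest common strictly increasing subsequence is 2, 4, 5, 8, 9 (length 5); it appears in order in both A and B, and no longer such subsequence exists.

5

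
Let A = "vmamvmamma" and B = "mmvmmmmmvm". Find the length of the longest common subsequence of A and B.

A longest common subsequence is vmmmmm (length 6); the LCS DP confirms no longer common subsequence exists.

6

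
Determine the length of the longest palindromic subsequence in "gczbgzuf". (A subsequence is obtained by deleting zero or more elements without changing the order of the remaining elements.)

3

One longest palindromic subsequence is zgz (positions 3,5,6); it reads the same forward and backward, and the interval DP gives dp[1][8] = 3.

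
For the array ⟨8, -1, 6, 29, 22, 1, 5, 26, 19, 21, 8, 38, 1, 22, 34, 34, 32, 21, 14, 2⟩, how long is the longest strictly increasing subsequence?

7

One longest increasing subsequence is -1, 1, 5, 19, 21, 22, 34 (positions 2,6,7,9,10,14,15), of length 7; no longer one exists.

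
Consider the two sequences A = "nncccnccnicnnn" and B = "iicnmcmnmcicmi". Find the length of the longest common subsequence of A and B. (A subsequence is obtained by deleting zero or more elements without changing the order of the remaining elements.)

6

Backtracking the LCS table gives one alignment: n (A1,B4) → c (A3,B6) → n (A6,B8) → c (A7,B10) → c (A8,B12) → i (A10,B14).
So the longest common subsequence has length 6.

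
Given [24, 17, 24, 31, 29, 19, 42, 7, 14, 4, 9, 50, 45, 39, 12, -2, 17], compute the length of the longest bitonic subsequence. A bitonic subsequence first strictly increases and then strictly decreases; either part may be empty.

Let inc[i] be the LIS ending at i and dec[i] the longest strictly decreasing subsequence starting at i. inc = [1, 1, 2, 3, 3, 2, 4, 1, 2, 1, 2, 5, 5, 4, 3, 1, 4], dec = [5, 4, 5, 6, 5, 4, 4, 3, 3, 2, 2, 5, 4, 3, 2, 1, 1].
max_i inc[i]+dec[i]−1 = 9, with one witness 17, 24, 31, 42, 50, 45, 39, 12, -2.

9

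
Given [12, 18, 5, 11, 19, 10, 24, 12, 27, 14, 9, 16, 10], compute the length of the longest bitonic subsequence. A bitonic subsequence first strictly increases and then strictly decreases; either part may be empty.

7

One longest bitonic subsequence is 12, 18, 19, 24, 27, 16, 10 (positions 1,2,5,7,9,12,13): it rises to 27 then falls. Length 7 is optimal.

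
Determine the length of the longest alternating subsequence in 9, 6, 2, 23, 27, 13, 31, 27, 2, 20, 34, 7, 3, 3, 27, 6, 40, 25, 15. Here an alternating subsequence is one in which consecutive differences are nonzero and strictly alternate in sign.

12

Track the best alternating length ending on an up-step vs a down-step at each position: up/down = 1/1, 1/2, 1/2, 3/1, 3/1, 3/4, 5/1, 5/6, 1/6, 7/6, 7/1, 7/8, 7/8, 7/8, 9/8, 9/10, 11/1, 11/12, 11/12.
The maximum over both is 12; one such subsequence is 9, 6, 23, 13, 31, 2, 20, 7, 27, 6, 40, 25.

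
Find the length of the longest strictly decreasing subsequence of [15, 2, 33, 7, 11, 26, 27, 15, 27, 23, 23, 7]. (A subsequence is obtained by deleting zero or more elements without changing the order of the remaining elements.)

Scanning left to right, the best length ending at each element is: 15→1, 2→2, 33→1, 7→2, 11→2, 26→2, 27→2, 15→3, 27→2, 23→3, 23→3, 7→4.
So the longest decreasing subsequence has length 4, e.g. 33, 26, 15, 7.

4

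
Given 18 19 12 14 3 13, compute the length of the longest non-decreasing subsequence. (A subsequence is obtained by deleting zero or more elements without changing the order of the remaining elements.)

2

Let dp[i] be the longest non-decreasing subsequence ending at position i. Then dp = [1, 2, 1, 2, 1, 2].
The maximum is 2; one witness is 18, 19 at positions 1,2.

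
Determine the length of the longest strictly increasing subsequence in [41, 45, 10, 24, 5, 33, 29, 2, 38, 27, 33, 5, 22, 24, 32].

One longest increasing subsequence is 2, 5, 22, 24, 32 (positions 8,12,13,14,15), of length 5; no longer one exists.

5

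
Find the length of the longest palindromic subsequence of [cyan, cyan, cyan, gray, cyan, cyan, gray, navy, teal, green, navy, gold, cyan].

Using dp[i][j] = 2 + dp[i+1][j−1] if the ends match, else max(dp[i+1][j], dp[i][j−1]):
dp[1][13] = 7. A witness is cyan cyan cyan gray cyan cyan cyan at positions 1,2,3,4,5,6,13.

7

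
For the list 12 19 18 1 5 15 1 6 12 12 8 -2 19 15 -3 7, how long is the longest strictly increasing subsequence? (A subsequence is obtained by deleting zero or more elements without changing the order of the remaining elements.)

Let dp[i] be the longest increasing subsequence ending at position i. Then dp = [1, 2, 2, 1, 2, 3, 1, 3, 4, 4, 4, 1, 5, 5, 1, 4].
The maximum is 5; one witness is 1, 5, 6, 12, 19 at positions 4,5,8,9,13.

5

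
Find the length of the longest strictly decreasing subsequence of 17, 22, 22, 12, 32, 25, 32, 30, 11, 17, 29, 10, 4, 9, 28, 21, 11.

6

Scanning left to right, the best length ending at each element is: 17→1, 22→1, 22→1, 12→2, 32→1, 25→2, 32→1, 30→2, 11→3, 17→3, 29→3, 10→4, 4→5, 9→5, 28→4, 21→5, 11→6.
So the longest decreasing subsequence has length 6, e.g. 32, 30, 29, 28, 21, 11.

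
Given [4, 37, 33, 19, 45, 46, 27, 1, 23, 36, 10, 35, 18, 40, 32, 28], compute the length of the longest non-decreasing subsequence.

5

Let dp[i] be the longest non-decreasing subsequence ending at position i. Then dp = [1, 2, 2, 2, 3, 4, 3, 1, 3, 4, 2, 4, 3, 5, 4, 4].
The maximum is 5; one witness is 4, 19, 27, 36, 40 at positions 1,4,7,10,14.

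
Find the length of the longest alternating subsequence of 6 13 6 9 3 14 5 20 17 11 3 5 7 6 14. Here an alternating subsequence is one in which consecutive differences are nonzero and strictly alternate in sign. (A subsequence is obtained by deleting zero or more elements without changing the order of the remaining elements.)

12

Track the best alternating length ending on an up-step vs a down-step at each position: up/down = 1/1, 2/1, 1/3, 4/3, 1/5, 6/1, 6/7, 8/1, 8/9, 8/9, 1/9, 10/9, 10/9, 10/11, 12/9.
The maximum over both is 12; one such subsequence is 6, 13, 6, 9, 3, 14, 5, 20, 3, 7, 6, 14.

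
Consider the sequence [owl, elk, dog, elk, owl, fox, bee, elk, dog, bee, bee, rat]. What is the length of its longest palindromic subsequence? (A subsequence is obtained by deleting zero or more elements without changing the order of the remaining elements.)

One longest palindromic subsequence is dog elk bee elk dog (positions 3,4,7,8,9); it reads the same forward and backward, and the interval DP gives dp[1][12] = 5.

5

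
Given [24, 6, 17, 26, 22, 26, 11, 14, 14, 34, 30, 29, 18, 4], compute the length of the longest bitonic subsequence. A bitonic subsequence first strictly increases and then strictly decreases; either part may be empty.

Let inc[i] be the LIS ending at i and dec[i] the longest strictly decreasing subsequence starting at i. inc = [1, 1, 2, 3, 3, 4, 2, 3, 3, 5, 5, 5, 4, 1], dec = [4, 2, 3, 4, 3, 3, 2, 2, 2, 5, 4, 3, 2, 1].
max_i inc[i]+dec[i]−1 = 9, with one witness 6, 17, 22, 26, 34, 30, 29, 18, 4.

9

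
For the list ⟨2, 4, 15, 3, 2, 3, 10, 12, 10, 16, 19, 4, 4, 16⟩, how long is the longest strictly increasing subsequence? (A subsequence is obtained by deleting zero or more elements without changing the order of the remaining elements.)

One longest increasing subsequence is 2, 4, 10, 12, 16, 19 (positions 1,2,7,8,10,11), of length 6; no longer one exists.

6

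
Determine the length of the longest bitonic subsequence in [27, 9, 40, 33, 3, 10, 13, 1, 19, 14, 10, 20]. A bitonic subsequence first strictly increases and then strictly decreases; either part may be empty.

6

Let inc[i] be the LIS ending at i and dec[i] the longest strictly decreasing subsequence starting at i. inc = [1, 1, 2, 2, 1, 2, 3, 1, 4, 4, 2, 5], dec = [4, 3, 5, 4, 2, 2, 2, 1, 3, 2, 1, 1].
max_i inc[i]+dec[i]−1 = 6, with one witness 27, 40, 33, 19, 14, 10.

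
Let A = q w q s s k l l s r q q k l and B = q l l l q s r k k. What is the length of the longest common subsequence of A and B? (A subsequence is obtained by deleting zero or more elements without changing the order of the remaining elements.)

6

Backtracking the LCS table gives one alignment: q (A1,B1) → l (A7,B3) → l (A8,B4) → s (A9,B6) → r (A10,B7) → k (A13,B9).
So the longest common subsequence has length 6.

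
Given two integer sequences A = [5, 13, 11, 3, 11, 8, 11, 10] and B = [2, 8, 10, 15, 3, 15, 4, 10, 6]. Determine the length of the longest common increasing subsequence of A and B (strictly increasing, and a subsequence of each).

A longest common strictly increasing subsequence is 8, 10 (length 2); it appears in order in both A and B, and no longer such subsequence exists.

2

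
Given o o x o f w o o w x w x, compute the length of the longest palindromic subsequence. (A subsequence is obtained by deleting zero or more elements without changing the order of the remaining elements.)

Using dp[i][j] = 2 + dp[i+1][j−1] if the ends match, else max(dp[i+1][j], dp[i][j−1]):
dp[1][12] = 6. A witness is xwoowx at positions 3,6,7,8,11,12.

6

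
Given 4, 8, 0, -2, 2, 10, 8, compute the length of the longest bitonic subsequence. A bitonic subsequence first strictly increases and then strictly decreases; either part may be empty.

4

One longest bitonic subsequence is 4, 8, 0, -2 (positions 1,2,3,4): it rises to 8 then falls. Length 4 is optimal.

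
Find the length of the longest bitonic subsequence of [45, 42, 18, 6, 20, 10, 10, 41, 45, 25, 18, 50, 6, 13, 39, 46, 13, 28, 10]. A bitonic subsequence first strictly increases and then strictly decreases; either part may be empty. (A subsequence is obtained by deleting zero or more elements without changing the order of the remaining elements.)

One longest bitonic subsequence is 18, 20, 41, 45, 25, 18, 13, 10 (positions 3,5,8,9,10,11,17,19): it rises to 45 then falls. Length 8 is optimal.

8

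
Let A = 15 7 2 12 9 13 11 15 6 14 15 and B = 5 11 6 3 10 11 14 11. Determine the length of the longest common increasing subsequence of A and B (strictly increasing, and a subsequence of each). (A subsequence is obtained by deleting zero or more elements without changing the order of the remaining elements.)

2

For each value that appears in both, track the longest common increasing run ending there.
The best achievable length is 2; one witness is 11, 14 (A-positions 7,10, B-positions 2,7).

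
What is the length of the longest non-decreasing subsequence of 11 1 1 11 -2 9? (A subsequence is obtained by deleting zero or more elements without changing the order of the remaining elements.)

3

Scanning left to right, the best length ending at each element is: 11→1, 1→1, 1→2, 11→3, -2→1, 9→3.
So the longest non-decreasing subsequence has length 3, e.g. 1, 1, 11.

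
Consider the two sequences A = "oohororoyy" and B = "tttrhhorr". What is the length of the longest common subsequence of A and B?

Backtracking the LCS table gives one alignment: h (A3,B6) → o (A4,B7) → r (A5,B8) → r (A7,B9).
So the longest common subsequence has length 4.

4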